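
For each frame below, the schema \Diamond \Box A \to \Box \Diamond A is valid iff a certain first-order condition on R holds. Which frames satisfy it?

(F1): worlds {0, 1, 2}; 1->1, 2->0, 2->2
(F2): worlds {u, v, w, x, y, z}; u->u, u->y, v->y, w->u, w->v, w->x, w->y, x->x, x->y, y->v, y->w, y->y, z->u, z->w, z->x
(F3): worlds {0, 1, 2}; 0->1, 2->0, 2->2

(F2)

The schema corresponds to convergence: \forall x \forall y \forall z (Rxy \wedge Rxz \to \exists w (Ryw \wedge Rzw)).
(F1): fails — R22 and R20 but 2 and 0 have no common successor.
(F2): ✓.
(F3): fails — R01 and R01 but 1 and 1 have no common successor.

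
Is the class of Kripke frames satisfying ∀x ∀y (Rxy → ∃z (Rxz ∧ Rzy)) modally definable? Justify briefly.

The condition is density. A defining modal formula is □□q → □q.
Suppose □□q→□q is valid. Take Rxy and set V(q)={w : xR²w}. Then □□q at x, so □q at x, so q at y, i.e. ∃z(Rxz∧Rzy).

Yes — defined by □□q → □q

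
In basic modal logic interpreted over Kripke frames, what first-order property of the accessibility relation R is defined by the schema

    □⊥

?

This schema is the Ver axiom.
It corresponds to emptiness of R: ∀x ∀y ¬Rxy.

Emptiness of R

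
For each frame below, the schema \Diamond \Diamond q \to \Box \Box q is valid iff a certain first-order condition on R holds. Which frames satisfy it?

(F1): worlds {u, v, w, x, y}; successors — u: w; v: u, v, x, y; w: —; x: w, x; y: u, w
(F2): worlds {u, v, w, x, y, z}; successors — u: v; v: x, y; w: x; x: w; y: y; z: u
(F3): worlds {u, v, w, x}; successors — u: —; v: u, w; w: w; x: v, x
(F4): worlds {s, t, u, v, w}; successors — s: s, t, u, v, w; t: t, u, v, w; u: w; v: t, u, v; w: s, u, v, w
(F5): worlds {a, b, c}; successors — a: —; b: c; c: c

(F5)

This is the axiom for a generalized confluence (Geach) condition; its first-order frame correspondent is \forall x \forall y \forall z ((x R^2 y \wedge x R^2 z) \to \exists w (y = w \wedge z = w)).
(F1): fails — vR²u, vR²v but u ≠ v.
(F2): fails — uR²x, uR²y but x ≠ y.
(F3): fails — xR²u, xR²v but u ≠ v.
(F4): fails — sR²s, sR²t but s ≠ t.
(F5): satisfies the condition.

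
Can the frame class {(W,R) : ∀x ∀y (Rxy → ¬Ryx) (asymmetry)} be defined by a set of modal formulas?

Any modally definable frame class is closed under surjective bounded morphisms.
The 3-cycle (worlds s,t,u with s→t→u→s) is asymmetric. Mapping every world to a single reflexive point • is a surjective bounded morphism, and the reflexive point is not asymmetric (R•• but asymmetry requires ¬R••).
So the class is not modally definable.

Not definable by any modal formula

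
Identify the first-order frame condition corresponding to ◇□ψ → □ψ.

the Euclidean property

This is a form of the 5 axiom.
Its frame correspondent is the Euclidean property — ∀x ∀y ∀z (Rxy ∧ Rxz → Ryz).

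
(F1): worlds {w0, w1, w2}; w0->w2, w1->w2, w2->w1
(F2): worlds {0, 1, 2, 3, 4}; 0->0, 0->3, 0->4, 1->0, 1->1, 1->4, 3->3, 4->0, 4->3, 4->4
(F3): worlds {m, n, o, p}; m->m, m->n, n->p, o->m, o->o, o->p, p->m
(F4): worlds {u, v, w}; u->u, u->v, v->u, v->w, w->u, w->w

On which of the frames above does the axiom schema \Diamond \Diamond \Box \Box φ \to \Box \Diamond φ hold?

The schema corresponds to a generalized confluence (Geach) condition: \forall x \forall y \forall z ((x R^2 y \wedge xRz) \to \exists w (y R^2 w \wedge zRw)).
(F1): ✓.
(F2): fails — 1R²3, 1R1 but no w with 3R²w and 1Rw.
(F3): fails — mR²n, mRn but no w with nR²w and nRw.
(F4): ✓.

(F1), (F4)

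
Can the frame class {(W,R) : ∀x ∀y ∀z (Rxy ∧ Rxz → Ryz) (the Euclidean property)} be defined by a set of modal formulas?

This is a Sahlqvist condition; the 5 axiom ◇p → □◇p defines it.

Yes, by ◇p → □◇p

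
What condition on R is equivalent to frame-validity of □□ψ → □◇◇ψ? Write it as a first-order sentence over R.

∀x ∀z (xRz → ∃w (xR²w ∧ zR²w))

This is a Sahlqvist (Geach-type) schema ◇^0□^2ψ → □^1◇^2ψ.
Minimal-valuation argument: fix x; take any y with xR^0y and any z with xR^1z. Set V(ψ) to the set of worlds R-reachable from y in exactly 2 steps. Then □^2ψ holds at y, so the antecedent holds at x; validity forces ◇^2ψ at z, giving a w with zR^2w and yR^2w.
First-order correspondent: ∀x ∀z (xRz → ∃w (xR²w ∧ zR²w)).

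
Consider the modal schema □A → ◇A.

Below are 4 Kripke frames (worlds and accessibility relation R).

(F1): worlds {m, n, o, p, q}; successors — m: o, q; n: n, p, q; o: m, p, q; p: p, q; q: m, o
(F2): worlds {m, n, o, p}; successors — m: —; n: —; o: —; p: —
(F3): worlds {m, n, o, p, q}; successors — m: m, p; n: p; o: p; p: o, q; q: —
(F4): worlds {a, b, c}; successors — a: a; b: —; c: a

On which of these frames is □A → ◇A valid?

This is the axiom for seriality; its first-order frame correspondent is ∀x ∃y Rxy.
(F1): ✓.
(F2): fails — world m has no successor.
(F3): fails — world q has no successor.
(F4): fails — world b has no successor.

(F1)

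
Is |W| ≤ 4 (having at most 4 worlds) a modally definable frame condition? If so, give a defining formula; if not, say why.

Modal frame validity is preserved under disjoint unions.
Any modal formula valid on each of 5 disjoint one-world frames is valid on their disjoint union (validity is preserved under disjoint unions). Each one-world frame has |W|=1≤4, but the union has |W|=5.
So no modal formula (or set of formulas) defines exactly the |W|≤4 frames.

No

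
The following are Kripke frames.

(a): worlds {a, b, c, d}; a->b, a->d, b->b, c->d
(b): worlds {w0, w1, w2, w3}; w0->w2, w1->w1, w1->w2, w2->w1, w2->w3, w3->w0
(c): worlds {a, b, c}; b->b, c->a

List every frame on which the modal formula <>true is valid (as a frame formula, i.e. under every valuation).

(b)

Frame correspondent (Sahlqvist): forall x exists y Rxy — i.e. seriality.
(a): fails — world d has no successor.
(b): satisfies the condition.
(c): fails — world a has no successor.
Valid on: (b).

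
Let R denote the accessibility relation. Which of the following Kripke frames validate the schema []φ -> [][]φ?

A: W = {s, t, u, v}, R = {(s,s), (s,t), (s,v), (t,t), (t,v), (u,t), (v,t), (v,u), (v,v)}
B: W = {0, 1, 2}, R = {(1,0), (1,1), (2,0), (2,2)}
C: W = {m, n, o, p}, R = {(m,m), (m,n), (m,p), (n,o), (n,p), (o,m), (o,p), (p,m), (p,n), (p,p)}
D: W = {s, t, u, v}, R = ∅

B, D

Frame correspondent (Sahlqvist): forall x forall y forall z (Rxy & Ryz -> Rxz) — i.e. transitivity.
A: fails — Rtv and Rvu but not Rtu.
B: condition met.
C: fails — Rom and Rmn but not Ron.
D: condition met.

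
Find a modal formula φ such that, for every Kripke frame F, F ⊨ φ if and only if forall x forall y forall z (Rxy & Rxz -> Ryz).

A defining formula is ◇p → □◇p (the 5 axiom).
Suppose ◇p→□◇p is valid. Take Rxy, Rxz and set V(p)={y}. Then ◇p at x, so □◇p at x, so ◇p at z, so some w with Rzw has p; w=y, i.e. Rzy. By symmetry of the argument, Ryz.

◇p → □◇p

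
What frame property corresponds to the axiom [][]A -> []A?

density

This is the C4 axiom.
Its frame correspondent is density — forall x forall y (Rxy -> exists z (Rxz & Rzy)).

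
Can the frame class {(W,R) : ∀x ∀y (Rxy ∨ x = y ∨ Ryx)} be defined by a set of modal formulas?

No

If a class were modally definable it would be closed under disjoint unions (Goldblatt–Thomason).
Take 2 disjoint single-world reflexive frames: each is trivially connected, but their disjoint union has 2 worlds with no edge between distinct components, so it is not connected.
So the class is not modally definable.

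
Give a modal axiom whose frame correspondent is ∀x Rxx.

The condition is reflexivity. The T schema □p → p defines it.
Suppose □p→p is valid. At any x set V(p)={w : Rxw}. Then □p holds at x, so p holds at x, i.e. Rxx.

□p → p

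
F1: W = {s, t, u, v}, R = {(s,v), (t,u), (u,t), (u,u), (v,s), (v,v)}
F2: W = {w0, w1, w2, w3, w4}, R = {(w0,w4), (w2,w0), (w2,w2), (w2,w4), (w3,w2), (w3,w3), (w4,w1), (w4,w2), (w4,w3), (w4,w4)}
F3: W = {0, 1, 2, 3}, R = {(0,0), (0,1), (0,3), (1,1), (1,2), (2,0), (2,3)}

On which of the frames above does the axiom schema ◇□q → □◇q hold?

Frame correspondent (Sahlqvist): ∀x ∀y ∀z (Rxy ∧ Rxz → ∃w (Ryw ∧ Rzw)) — i.e. convergence.
F1: ✓.
F2: fails — Rw4w4 and Rw4w1 but w4 and w1 have no common successor.
F3: fails — R00 and R03 but 0 and 3 have no common successor.
Valid on: F1.

F1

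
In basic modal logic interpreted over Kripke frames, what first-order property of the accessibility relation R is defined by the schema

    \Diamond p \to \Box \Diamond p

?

the Euclidean property

Suppose ◇p→□◇p is valid. Take Rxy, Rxz and set V(p)={y}. Then ◇p at x, so □◇p at x, so ◇p at z, so some w with Rzw has p; w=y, i.e. Rzy. By symmetry of the argument, Ryz.
Conversely, on a frame with the Euclidean property the schema holds at every world under every valuation.
So the correspondent is the Euclidean property.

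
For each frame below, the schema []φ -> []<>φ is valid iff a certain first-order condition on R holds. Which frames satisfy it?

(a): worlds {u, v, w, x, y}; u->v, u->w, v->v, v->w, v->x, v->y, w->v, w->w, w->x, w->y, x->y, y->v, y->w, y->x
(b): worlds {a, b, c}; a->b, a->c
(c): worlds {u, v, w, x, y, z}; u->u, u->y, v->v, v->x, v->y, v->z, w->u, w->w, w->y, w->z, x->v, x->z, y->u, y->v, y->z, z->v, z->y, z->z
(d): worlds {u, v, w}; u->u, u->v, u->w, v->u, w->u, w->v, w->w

(c), (d)

Frame correspondent (Sahlqvist): forall x forall z (xRz -> exists w (xRw & zRw)) — i.e. a generalized confluence (Geach) condition.
(a): fails — xRy but no t with xRt and yRt.
(b): fails — aRb but no w with aRw and bRw.
(c): condition met.
(d): condition met.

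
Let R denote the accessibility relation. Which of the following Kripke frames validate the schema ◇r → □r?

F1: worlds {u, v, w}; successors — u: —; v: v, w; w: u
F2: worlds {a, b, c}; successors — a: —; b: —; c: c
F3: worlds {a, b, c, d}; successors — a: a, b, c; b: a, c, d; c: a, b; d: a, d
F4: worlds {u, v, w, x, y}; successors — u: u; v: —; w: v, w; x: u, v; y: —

F2

Frame correspondent (Sahlqvist): ∀x ∀y ∀z (Rxy ∧ Rxz → y = z) — i.e. partial functionality.
F1: fails — v sees both v and w.
F2: holds.
F3: fails — a sees both a and b.
F4: fails — w sees both v and w.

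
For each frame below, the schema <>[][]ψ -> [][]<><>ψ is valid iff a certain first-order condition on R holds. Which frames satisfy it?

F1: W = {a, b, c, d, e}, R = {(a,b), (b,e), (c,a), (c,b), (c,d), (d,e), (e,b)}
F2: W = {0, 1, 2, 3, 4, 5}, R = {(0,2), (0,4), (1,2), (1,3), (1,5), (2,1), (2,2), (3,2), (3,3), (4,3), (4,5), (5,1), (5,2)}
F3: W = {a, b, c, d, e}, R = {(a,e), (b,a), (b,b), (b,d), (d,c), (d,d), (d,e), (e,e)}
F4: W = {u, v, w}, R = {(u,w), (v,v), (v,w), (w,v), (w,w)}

F2, F4

Frame correspondent (Sahlqvist): forall x forall y forall z ((xRy & x R^2 z) -> exists w (y R^2 w & z R^2 w)) — i.e. a generalized confluence (Geach) condition.
F1: fails — aRb, aR²e but no w with bR²w and eR²w.
F2: satisfies the condition.
F3: fails — bRa, bR²c but no w with aR²w and cR²w.
F4: satisfies the condition.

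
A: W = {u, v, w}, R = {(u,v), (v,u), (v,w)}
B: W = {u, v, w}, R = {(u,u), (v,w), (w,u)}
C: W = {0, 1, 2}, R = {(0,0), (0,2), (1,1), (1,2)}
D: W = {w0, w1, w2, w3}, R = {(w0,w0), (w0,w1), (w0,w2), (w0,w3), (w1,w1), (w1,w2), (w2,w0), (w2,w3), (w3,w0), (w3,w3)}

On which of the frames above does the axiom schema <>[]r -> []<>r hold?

B

The schema corresponds to convergence: forall x forall y forall z (Rxy & Rxz -> exists w (Ryw & Rzw)).
A: fails — Rvu and Rvw but u and w have no common successor.
B: ✓.
C: fails — R00 and R02 but 0 and 2 have no common successor.
D: fails — Rw0w1 and Rw0w2 but w1 and w2 have no common successor.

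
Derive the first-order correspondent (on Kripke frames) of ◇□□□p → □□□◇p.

∀x ∀y ∀z ((xRy ∧ xR³z) → ∃w (yR³w ∧ zRw))

This is a Sahlqvist (Geach-type) schema ◇^1□^3p → □^3◇^1p.
First-order correspondent: ∀x ∀y ∀z ((xRy ∧ xR³z) → ∃w (yR³w ∧ zRw)).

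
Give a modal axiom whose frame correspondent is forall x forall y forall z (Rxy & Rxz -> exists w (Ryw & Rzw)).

This is convergence; the standard corresponding axiom is .2: ◇□q → □◇q.
Suppose ◇□q→□◇q is valid. Take Rxy, Rxz and set V(q)={w : Ryw}. Then □q at y so ◇□q at x, so □◇q at x, so ◇q at z, giving w with Rzw and Ryw.

◇□q → □◇q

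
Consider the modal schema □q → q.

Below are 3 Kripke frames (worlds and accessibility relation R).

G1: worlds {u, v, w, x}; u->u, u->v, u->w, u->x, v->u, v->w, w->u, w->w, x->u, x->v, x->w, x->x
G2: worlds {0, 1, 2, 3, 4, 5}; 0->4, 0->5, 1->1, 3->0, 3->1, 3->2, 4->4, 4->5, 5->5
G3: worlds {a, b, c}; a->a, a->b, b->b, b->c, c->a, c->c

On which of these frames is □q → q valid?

This is the axiom for reflexivity; its first-order frame correspondent is ∀x Rxx.
G1: fails — world v does not see itself.
G2: fails — world 0 does not see itself.
G3: ✓.

G3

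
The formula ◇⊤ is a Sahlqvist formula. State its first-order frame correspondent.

Seriality

This is a form of the D axiom.
Its frame correspondent is seriality — ∀x ∃y Rxy.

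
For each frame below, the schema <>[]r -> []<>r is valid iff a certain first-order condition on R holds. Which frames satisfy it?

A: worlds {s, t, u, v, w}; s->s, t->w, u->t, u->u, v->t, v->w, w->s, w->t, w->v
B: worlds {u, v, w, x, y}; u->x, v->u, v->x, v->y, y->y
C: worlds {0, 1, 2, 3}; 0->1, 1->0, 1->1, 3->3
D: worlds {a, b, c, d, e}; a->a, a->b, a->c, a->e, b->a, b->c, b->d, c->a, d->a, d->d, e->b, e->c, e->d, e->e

C

The schema corresponds to convergence: forall x forall y forall z (Rxy & Rxz -> exists w (Ryw & Rzw)).
A: fails — Rut and Ruu but t and u have no common successor.
B: fails — Rux and Rux but x and x have no common successor.
C: holds.
D: fails — Rae and Rac but e and c have no common successor.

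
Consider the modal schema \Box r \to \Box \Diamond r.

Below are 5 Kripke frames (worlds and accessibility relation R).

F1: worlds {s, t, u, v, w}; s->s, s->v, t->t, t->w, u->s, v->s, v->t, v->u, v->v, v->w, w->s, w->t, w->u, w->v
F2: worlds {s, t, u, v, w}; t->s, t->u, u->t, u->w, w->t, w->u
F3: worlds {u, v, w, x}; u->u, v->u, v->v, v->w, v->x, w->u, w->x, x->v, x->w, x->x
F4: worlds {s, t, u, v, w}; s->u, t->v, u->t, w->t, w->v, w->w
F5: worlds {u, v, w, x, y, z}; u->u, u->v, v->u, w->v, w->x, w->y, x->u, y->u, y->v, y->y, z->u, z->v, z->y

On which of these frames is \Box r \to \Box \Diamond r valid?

F1, F3

This is the axiom for a generalized confluence (Geach) condition; its first-order frame correspondent is \forall x \forall z (xRz \to \exists w (xRw \wedge zRw)).
F1: ✓.
F2: fails — tRs but no w* with tRw* and sRw*.
F3: ✓.
F4: fails — sRu but no w* with sRw* and uRw*.
F5: fails — wRv but no t with wRt and vRt.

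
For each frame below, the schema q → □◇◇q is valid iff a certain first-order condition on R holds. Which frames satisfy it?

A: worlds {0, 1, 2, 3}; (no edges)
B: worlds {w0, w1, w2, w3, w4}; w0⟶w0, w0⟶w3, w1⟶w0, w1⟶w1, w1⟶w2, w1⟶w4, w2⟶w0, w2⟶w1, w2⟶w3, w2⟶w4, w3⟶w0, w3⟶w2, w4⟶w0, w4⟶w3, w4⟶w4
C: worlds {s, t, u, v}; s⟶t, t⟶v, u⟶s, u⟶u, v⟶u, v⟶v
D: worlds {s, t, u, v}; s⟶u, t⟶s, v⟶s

This is the axiom for a generalized confluence (Geach) condition; its first-order frame correspondent is ∀x ∀z (xRz → ∃w (x = w ∧ zR²w)).
A: holds.
B: fails — w1Rw0 but no w with w1=w and w0R²w.
C: fails — sRt but no w with s=w and tR²w.
D: fails — sRu but no w with s=w and uR²w.

A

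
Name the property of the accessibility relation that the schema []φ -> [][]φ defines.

Suppose □φ→□□φ is valid. Take Rxy, Ryz and set V(φ)={w : Rxw}. Then □φ at x, so □□φ at x, so □φ at y, so φ at z, i.e. Rxz.
Conversely, any frame satisfying forall x forall y forall z (Rxy & Ryz -> Rxz) validates the schema.
So the correspondent is transitivity.

transitivity: forall x forall y forall z (Rxy & Ryz -> Rxz)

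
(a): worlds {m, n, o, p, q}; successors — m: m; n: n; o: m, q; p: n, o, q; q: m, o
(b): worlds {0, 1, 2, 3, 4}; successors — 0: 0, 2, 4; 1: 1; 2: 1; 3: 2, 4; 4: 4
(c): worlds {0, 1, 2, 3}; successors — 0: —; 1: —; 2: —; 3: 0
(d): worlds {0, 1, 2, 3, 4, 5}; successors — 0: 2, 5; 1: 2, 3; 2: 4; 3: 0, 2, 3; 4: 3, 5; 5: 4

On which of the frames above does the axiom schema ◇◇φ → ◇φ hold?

The schema corresponds to transitivity: ∀x ∀y ∀z (Rxy ∧ Ryz → Rxz).
(a): fails — Rpo and Rom but not Rpm.
(b): fails — R32 and R21 but not R31.
(c): satisfies the condition.
(d): fails — R32 and R24 but not R34.

(c)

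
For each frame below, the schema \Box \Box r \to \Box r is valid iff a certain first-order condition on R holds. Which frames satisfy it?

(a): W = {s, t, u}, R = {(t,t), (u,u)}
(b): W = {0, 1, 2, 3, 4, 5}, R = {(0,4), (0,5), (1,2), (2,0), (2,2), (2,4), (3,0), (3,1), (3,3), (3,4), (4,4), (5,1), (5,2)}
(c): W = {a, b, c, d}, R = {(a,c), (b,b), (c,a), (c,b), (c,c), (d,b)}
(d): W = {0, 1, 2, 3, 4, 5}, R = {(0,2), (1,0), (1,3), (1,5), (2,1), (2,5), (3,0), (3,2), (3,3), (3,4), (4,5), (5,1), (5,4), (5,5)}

(a), (c)

This is the axiom for density; its first-order frame correspondent is \forall x \forall y (Rxy \to \exists z (Rxz \wedge Rzy)).
(a): ✓.
(b): fails — R51 but no z with R5z and Rz1.
(c): ✓.
(d): fails — R02 but no z with R0z and Rz2.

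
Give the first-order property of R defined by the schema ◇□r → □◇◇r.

∀x ∀y ∀z ((xRy ∧ xRz) → ∃w (yRw ∧ zR²w))

This is a Sahlqvist (Geach-type) schema ◇^1□^1r → □^1◇^2r.
Minimal-valuation argument: fix x; take any y with xR^1y and any z with xR^1z. Set V(r) to the set of worlds R-reachable from y in exactly 1 step. Then □^1r holds at y, so the antecedent holds at x; validity forces ◇^2r at z, giving a w with zR^2w and yR^1w.
First-order correspondent: ∀x ∀y ∀z ((xRy ∧ xRz) → ∃w (yRw ∧ zR²w)).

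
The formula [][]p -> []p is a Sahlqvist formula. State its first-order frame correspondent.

Suppose □□p→□p is valid. Take Rxy and set V(p)={w : xR²w}. Then □□p at x, so □p at x, so p at y, i.e. ∃z(Rxz∧Rzy).

Density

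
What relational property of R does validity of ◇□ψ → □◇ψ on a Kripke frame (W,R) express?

This is the .2 axiom.
It corresponds to convergence: ∀x ∀y ∀z (Rxy ∧ Rxz → ∃w (Ryw ∧ Rzw)).

convergence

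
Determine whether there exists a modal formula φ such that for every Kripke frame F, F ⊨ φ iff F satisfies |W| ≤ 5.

No — not modally definable

Modal frame validity is preserved under disjoint unions.
Any modal formula valid on each of 6 disjoint one-world frames is valid on their disjoint union (validity is preserved under disjoint unions). Each one-world frame has |W|=1≤5, but the union has |W|=6.
So no modal formula (or set of formulas) defines exactly the |W|≤5 frames.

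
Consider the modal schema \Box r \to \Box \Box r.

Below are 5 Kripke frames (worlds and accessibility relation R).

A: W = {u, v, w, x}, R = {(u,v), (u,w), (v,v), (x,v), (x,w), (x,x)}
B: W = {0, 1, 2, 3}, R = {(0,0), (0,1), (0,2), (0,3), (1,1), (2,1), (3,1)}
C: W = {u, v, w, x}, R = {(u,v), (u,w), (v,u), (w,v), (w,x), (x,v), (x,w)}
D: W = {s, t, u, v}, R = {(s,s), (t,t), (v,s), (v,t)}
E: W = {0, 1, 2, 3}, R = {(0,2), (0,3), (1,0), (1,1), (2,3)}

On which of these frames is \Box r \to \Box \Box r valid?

A, B, D

Frame correspondent (Sahlqvist): \forall x \forall y \forall z (Rxy \wedge Ryz \to Rxz) — i.e. transitivity.
A: ✓.
B: ✓.
C: fails — Ruv and Rvu but not Ruu.
D: ✓.
E: fails — R10 and R02 but not R12.
Valid on: A, B, D.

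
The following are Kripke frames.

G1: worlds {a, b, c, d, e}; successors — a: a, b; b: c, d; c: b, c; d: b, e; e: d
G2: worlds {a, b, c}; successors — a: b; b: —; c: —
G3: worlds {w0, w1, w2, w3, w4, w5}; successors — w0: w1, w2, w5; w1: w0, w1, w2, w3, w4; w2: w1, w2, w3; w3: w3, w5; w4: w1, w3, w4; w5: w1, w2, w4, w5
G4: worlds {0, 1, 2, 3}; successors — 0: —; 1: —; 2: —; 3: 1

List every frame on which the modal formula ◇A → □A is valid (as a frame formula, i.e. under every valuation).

G2, G4

Frame correspondent (Sahlqvist): ∀x ∀y ∀z (Rxy ∧ Rxz → y = z) — i.e. partial functionality.
G1: fails — a sees both a and b.
G2: holds.
G3: fails — w0 sees both w1 and w2.
G4: holds.
Valid on: G2, G4.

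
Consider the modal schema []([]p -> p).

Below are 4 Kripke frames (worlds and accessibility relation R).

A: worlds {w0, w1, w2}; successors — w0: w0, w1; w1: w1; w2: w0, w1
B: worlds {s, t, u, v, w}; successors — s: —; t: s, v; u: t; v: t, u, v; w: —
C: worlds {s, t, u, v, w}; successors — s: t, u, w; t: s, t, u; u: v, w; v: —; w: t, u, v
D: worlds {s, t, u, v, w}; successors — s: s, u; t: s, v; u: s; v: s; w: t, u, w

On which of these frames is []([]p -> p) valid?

A

Frame correspondent (Sahlqvist): forall x forall y (Rxy -> Ryy) — i.e. shift-reflexivity.
A: holds.
B: fails — Rut but not Rtt.
C: fails — Ruv but not Rvv.
D: fails — Rwt but not Rtt.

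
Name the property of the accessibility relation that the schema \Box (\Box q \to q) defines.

Suppose □(□q→q) is valid. Take Rxy and set V(q)={w : Ryw}. Then at y, □q holds; since □(□q→q) at x, □q→q at y, so q at y, i.e. Ryy.

shift-reflexivity: \forall x \forall y (Rxy \to Ryy)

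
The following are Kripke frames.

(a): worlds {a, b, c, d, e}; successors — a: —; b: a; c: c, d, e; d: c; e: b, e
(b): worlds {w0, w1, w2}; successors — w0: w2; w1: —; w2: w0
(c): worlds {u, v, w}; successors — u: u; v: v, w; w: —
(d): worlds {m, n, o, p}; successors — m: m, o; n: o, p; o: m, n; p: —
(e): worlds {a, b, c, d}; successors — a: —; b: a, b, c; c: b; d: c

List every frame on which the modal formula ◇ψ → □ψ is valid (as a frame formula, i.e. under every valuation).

This is the axiom for partial functionality; its first-order frame correspondent is ∀x ∀y ∀z (Rxy ∧ Rxz → y = z).
(a): fails — c sees both c and d.
(b): condition met.
(c): fails — v sees both v and w.
(d): fails — m sees both m and o.
(e): fails — b sees both a and b.

(b)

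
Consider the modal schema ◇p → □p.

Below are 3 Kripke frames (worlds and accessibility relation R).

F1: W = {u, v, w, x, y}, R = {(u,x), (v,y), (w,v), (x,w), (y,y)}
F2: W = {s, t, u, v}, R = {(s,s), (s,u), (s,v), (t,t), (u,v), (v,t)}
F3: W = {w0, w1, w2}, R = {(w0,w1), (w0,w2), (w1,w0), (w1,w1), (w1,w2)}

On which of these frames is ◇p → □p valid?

F1

The schema corresponds to partial functionality: ∀x ∀y ∀z (Rxy ∧ Rxz → y = z).
F1: satisfies the condition.
F2: fails — s sees both s and u.
F3: fails — w0 sees both w1 and w2.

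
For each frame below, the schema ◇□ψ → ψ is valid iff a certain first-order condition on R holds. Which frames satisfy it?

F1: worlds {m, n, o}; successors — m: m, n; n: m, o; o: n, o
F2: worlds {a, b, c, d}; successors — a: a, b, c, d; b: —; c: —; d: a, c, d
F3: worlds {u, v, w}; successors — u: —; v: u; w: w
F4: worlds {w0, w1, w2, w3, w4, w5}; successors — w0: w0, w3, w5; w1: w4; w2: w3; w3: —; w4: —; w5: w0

F1

Frame correspondent (Sahlqvist): ∀x ∀y (Rxy → Ryx) — i.e. symmetry.
F1: holds.
F2: fails — Rdc but not Rcd.
F3: fails — Rvu but not Ruv.
F4: fails — Rw1w4 but not Rw4w1.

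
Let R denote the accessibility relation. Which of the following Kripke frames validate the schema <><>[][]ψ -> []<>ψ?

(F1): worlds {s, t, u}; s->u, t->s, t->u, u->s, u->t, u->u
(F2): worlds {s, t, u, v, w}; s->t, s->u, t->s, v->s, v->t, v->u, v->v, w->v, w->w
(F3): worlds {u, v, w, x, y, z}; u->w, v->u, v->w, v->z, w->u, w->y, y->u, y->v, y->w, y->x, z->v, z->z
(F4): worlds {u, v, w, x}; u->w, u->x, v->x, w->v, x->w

(F1)

This is the axiom for a generalized confluence (Geach) condition; its first-order frame correspondent is forall x forall y forall z ((x R^2 y & xRz) -> exists w (y R^2 w & zRw)).
(F1): ✓.
(F2): fails — sR²s, sRu but no w* with sR²w* and uRw*.
(F3): fails — vR²u, vRu but no t with uR²t and uRt.
(F4): fails — uR²v, uRw but no t with vR²t and wRt.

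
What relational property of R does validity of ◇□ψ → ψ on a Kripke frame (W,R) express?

This schema is equivalent to the B axiom ψ → □◇ψ.
It corresponds to symmetry: ∀x ∀y (Rxy → Ryx).

symmetry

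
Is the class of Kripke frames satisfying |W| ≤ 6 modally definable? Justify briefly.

Any modally definable frame class is closed under disjoint unions.
Any modal formula valid on each of 7 disjoint one-world frames is valid on their disjoint union (validity is preserved under disjoint unions). Each one-world frame has |W|=1≤6, but the union has |W|=7.
So no modal formula (or set of formulas) defines exactly the |W|≤6 frames.

Not definable by any modal formula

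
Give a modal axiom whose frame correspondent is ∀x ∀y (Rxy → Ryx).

s → □◇s

The condition is symmetry. The B schema s → □◇s defines it.
Suppose s→□◇s is valid. Take Rxy and set V(s)={x}. Then s at x, so □◇s at x, so ◇s at y, so some z with Ryz has s; z=x, i.e. Ryx.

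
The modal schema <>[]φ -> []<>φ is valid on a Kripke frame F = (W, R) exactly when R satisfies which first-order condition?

Suppose ◇□φ→□◇φ is valid. Take Rxy, Rxz and set V(φ)={w : Ryw}. Then □φ at y so ◇□φ at x, so □◇φ at x, so ◇φ at z, giving w with Rzw and Ryw.
The converse is a direct semantic check.
So the correspondent is convergence.

convergence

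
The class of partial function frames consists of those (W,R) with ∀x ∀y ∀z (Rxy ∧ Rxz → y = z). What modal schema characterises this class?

◇r → □r

A defining formula is ◇r → □r (the CD axiom).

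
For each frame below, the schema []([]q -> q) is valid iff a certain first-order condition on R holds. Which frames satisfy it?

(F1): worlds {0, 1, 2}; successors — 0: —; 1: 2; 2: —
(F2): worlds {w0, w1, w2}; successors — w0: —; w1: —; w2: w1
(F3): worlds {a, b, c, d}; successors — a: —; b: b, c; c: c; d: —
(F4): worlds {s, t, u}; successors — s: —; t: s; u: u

(F3)

This is the axiom for shift-reflexivity; its first-order frame correspondent is forall x forall y (Rxy -> Ryy).
(F1): fails — R12 but not R22.
(F2): fails — Rw2w1 but not Rw1w1.
(F3): holds.
(F4): fails — Rts but not Rss.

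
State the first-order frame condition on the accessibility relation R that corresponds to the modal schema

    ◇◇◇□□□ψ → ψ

∀x ∀y (xR³y → ∃w (yR³w ∧ x = w))

This is a Sahlqvist (Geach-type) schema ◇^3□^3ψ → □^0◇^0ψ.
Minimal-valuation argument: fix x; take any y with xR^3y and any z with xR^0z. Set V(ψ) to the set of worlds R-reachable from y in exactly 3 steps. Then □^3ψ holds at y, so the antecedent holds at x; validity forces ◇^0ψ at z, giving a w with zR^0w and yR^3w.
First-order correspondent: ∀x ∀y (xR³y → ∃w (yR³w ∧ x = w)).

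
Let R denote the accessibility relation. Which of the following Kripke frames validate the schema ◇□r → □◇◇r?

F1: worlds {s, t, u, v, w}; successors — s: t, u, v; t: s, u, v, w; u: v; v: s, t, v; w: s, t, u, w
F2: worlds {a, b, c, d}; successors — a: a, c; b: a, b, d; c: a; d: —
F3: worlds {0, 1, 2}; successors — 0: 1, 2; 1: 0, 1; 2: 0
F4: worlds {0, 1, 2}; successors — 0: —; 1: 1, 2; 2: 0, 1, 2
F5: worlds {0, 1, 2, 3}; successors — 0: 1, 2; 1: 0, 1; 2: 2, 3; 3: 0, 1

F1, F5

Frame correspondent (Sahlqvist): ∀x ∀y ∀z ((xRy ∧ xRz) → ∃w (yRw ∧ zR²w)) — i.e. a generalized confluence (Geach) condition.
F1: condition met.
F2: fails — bRa, bRd but no w with aRw and dR²w.
F3: fails — 0R2, 0R2 but no w with 2Rw and 2R²w.
F4: fails — 2R0, 2R0 but no w with 0Rw and 0R²w.
F5: condition met.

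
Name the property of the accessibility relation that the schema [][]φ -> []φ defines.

This is the C4 axiom.
Its frame correspondent is density — forall x forall y (Rxy -> exists z (Rxz & Rzy)).

density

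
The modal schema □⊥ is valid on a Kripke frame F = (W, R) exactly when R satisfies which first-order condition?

□⊥ is valid iff no world has any successor (otherwise □⊥ fails at any world with one).
The converse is a direct semantic check.
Frame condition: ∀x ∀y ¬Rxy.

Emptiness of R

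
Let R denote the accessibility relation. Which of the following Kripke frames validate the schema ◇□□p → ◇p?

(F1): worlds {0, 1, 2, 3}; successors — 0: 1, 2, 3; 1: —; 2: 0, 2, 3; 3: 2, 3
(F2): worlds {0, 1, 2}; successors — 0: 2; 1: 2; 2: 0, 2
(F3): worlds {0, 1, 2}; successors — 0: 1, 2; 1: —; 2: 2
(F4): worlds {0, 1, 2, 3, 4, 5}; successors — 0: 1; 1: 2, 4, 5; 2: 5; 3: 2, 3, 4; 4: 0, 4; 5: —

(F2)

This is the axiom for a generalized confluence (Geach) condition; its first-order frame correspondent is ∀x ∀y (xRy → ∃w (yR²w ∧ xRw)).
(F1): fails — 0R1 but no w with 1R²w and 0Rw.
(F2): holds.
(F3): fails — 0R1 but no w with 1R²w and 0Rw.
(F4): fails — 0R1 but no w with 1R²w and 0Rw.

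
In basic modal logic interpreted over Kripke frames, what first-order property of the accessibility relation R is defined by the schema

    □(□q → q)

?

This is the T□ axiom.
Its frame correspondent is shift-reflexivity — ∀x ∀y (Rxy → Ryy).

shift-reflexivity: ∀x ∀y (Rxy → Ryy)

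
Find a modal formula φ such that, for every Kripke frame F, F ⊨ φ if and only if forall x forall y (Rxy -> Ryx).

A defining formula is s → □◇s (the B axiom).
Suppose s→□◇s is valid. Take Rxy and set V(s)={x}. Then s at x, so □◇s at x, so ◇s at y, so some z with Ryz has s; z=x, i.e. Ryx.

s → □◇s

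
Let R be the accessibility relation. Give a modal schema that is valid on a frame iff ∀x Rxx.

□s → s

A defining formula is □s → s (the T axiom).
Suppose □s→s is valid. At any x set V(s)={w : Rxw}. Then □s holds at x, so s holds at x, i.e. Rxx.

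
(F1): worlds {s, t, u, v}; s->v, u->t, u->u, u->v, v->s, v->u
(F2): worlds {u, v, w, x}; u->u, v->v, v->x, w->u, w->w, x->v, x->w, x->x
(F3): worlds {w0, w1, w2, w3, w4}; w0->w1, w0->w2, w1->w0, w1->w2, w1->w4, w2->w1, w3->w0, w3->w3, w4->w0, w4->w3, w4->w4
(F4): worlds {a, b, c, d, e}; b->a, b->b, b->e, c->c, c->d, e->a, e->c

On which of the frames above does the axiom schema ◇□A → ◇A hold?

(F2)

The schema corresponds to a generalized confluence (Geach) condition: ∀x ∀y (xRy → ∃w (yRw ∧ xRw)).
(F1): fails — sRv but no w with vRw and sRw.
(F2): satisfies the condition.
(F3): fails — w1Rw2 but no w with w2Rw and w1Rw.
(F4): fails — bRa but no w with aRw and bRw.
Valid on: (F2).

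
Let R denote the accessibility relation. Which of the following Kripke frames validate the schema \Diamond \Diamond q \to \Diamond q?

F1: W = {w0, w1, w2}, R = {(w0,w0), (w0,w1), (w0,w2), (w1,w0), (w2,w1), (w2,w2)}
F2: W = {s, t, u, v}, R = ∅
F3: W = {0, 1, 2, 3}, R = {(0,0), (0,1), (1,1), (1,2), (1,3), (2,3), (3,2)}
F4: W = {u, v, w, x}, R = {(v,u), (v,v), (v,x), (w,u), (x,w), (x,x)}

The schema corresponds to transitivity: \forall x \forall y \forall z (Rxy \wedge Ryz \to Rxz).
F1: fails — Rw1w0 and Rw0w1 but not Rw1w1.
F2: ✓.
F3: fails — R32 and R23 but not R33.
F4: fails — Rxw and Rwu but not Rxu.

F2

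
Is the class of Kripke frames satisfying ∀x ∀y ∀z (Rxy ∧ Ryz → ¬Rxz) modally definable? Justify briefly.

If a class were modally definable it would be closed under surjective bounded morphisms (Goldblatt–Thomason).
The 5-cycle (worlds w0,w1,w2,w3,w4 with w0→w1→w2→w3→w4→w0) is intransitive. Mapping every world to a single reflexive point • is a surjective bounded morphism; the reflexive point is not intransitive (R••∧R•• but R••).
So the class is not modally definable.

No — not modally definable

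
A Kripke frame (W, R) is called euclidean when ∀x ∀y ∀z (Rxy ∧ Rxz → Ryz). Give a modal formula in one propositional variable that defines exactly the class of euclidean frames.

◇r → □◇r

The condition is the Euclidean property. The 5 schema ◇r → □◇r defines it.
Suppose ◇r→□◇r is valid. Take Rxy, Rxz and set V(r)={y}. Then ◇r at x, so □◇r at x, so ◇r at z, so some w with Rzw has r; w=y, i.e. Rzy. By symmetry of the argument, Ryz.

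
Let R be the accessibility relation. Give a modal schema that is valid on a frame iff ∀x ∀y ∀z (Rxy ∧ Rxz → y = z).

◇s → □s

This is partial functionality; the standard corresponding axiom is CD: ◇s → □s.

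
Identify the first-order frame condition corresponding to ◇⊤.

Seriality

◇⊤ holds at w iff w has a successor, so frame-validity of ◇⊤ is exactly seriality. Equivalently via □φ → ◇φ:
Suppose □φ→◇φ is valid. At any x set V(φ)=W. Then □φ at x, so ◇φ at x, so x has a successor.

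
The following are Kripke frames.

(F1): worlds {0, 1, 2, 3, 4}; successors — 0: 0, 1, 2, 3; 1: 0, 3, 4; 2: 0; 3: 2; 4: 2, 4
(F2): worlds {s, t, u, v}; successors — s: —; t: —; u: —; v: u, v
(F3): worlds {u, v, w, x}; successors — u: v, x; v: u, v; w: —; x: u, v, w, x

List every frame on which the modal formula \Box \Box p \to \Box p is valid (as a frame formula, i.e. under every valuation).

(F2), (F3)

This is the axiom for density; its first-order frame correspondent is \forall x \forall y (Rxy \to \exists z (Rxz \wedge Rzy)).
(F1): fails — R32 but no z with R3z and Rz2.
(F2): ✓.
(F3): ✓.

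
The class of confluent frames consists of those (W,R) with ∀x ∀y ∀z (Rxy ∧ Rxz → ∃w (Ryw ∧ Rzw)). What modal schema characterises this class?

◇□r → □◇r

This is convergence; the standard corresponding axiom is .2: ◇□r → □◇r.
Suppose ◇□r→□◇r is valid. Take Rxy, Rxz and set V(r)={w : Ryw}. Then □r at y so ◇□r at x, so □◇r at x, so ◇r at z, giving w with Rzw and Ryw.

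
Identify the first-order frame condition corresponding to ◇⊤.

seriality: ∀x ∃y Rxy

◇⊤ holds at w iff w has a successor, so frame-validity of ◇⊤ is exactly seriality. Equivalently via □q → ◇q:
Suppose □q→◇q is valid. At any x set V(q)=W. Then □q at x, so ◇q at x, so x has a successor.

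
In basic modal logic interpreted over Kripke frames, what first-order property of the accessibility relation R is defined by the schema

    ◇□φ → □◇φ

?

convergence

Suppose ◇□φ→□◇φ is valid. Take Rxy, Rxz and set V(φ)={w : Ryw}. Then □φ at y so ◇□φ at x, so □◇φ at x, so ◇φ at z, giving w with Rzw and Ryw.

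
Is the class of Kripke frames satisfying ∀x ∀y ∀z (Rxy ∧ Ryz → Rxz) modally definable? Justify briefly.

Yes: it is transitivity, defined by the 4 schema □p → □□p.

Yes — defined by □p → □□p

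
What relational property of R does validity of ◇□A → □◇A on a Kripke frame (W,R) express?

Suppose ◇□A→□◇A is valid. Take Rxy, Rxz and set V(A)={w : Ryw}. Then □A at y so ◇□A at x, so □◇A at x, so ◇A at z, giving w with Rzw and Ryw.

convergence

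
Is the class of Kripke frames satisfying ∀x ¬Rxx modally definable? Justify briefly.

Not modally definable

Any modally definable frame class is closed under surjective bounded morphisms.
The 3-cycle (worlds a,b,c with a→b→c→a) is irreflexive, and the map sending every world to a single reflexive point • is a surjective bounded morphism (forth: every edge maps to (•,•); back: every world has a successor). So any modal formula valid on the 3-cycle is also valid on the reflexive point, which is not irreflexive.
So the class is not modally definable.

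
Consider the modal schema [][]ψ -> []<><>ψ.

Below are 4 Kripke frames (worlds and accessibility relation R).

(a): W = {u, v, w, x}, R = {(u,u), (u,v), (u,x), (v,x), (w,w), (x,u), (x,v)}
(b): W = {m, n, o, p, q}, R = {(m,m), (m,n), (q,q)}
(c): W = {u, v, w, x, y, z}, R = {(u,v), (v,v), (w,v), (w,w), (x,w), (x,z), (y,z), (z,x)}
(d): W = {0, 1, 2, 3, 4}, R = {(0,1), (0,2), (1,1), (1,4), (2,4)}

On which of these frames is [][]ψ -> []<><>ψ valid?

(a)

The schema corresponds to a generalized confluence (Geach) condition: forall x forall z (xRz -> exists w (x R^2 w & z R^2 w)).
(a): ✓.
(b): fails — mRn but no w with mR²w and nR²w.
(c): fails — yRz but no t with yR²t and zR²t.
(d): fails — 0R2 but no w with 0R²w and 2R²w.
Valid on: (a).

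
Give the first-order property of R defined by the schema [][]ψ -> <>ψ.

This is a Sahlqvist (Geach-type) schema ◇^0□^2ψ → □^0◇^1ψ.
Minimal-valuation argument: fix x; take any y with xR^0y and any z with xR^0z. Set V(ψ) to the set of worlds R-reachable from y in exactly 2 steps. Then □^2ψ holds at y, so the antecedent holds at x; validity forces ◇^1ψ at z, giving a w with zR^1w and yR^2w.
First-order correspondent: forall x exists w (x R^2 w & xRw).

forall x exists w (x R^2 w & xRw)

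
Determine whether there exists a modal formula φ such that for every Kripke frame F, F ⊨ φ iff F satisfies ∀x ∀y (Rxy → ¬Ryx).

No — not modally definable

Modal frame validity is preserved under surjective bounded morphisms.
The 5-cycle (worlds w0,w1,w2,w3,w4 with w0→w1→w2→w3→w4→w0) is asymmetric. Mapping every world to a single reflexive point • is a surjective bounded morphism, and the reflexive point is not asymmetric (R•• but asymmetry requires ¬R••).
So the class is not modally definable.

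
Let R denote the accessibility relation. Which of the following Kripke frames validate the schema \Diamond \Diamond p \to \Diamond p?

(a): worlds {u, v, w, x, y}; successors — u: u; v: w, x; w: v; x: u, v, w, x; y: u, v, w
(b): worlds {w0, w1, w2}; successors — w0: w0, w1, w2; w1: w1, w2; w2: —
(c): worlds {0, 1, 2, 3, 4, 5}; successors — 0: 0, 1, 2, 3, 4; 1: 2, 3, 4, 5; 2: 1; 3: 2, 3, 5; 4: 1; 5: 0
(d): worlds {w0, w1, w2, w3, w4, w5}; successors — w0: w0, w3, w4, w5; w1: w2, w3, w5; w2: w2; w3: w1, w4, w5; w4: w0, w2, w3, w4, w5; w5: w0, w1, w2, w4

(b)

The schema corresponds to transitivity: \forall x \forall y \forall z (Rxy \wedge Ryz \to Rxz).
(a): fails — Rvw and Rwv but not Rvv.
(b): holds.
(c): fails — R32 and R21 but not R31.
(d): fails — Rw3w1 and Rw1w3 but not Rw3w3.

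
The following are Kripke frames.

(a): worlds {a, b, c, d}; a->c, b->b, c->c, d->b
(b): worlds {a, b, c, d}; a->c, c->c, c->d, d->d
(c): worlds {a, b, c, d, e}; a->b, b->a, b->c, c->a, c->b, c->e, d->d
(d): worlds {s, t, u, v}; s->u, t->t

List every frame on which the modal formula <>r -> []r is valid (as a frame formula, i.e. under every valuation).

(a), (d)

The schema corresponds to partial functionality: forall x forall y forall z (Rxy & Rxz -> y = z).
(a): holds.
(b): fails — c sees both c and d.
(c): fails — b sees both a and c.
(d): holds.
Valid on: (a), (d).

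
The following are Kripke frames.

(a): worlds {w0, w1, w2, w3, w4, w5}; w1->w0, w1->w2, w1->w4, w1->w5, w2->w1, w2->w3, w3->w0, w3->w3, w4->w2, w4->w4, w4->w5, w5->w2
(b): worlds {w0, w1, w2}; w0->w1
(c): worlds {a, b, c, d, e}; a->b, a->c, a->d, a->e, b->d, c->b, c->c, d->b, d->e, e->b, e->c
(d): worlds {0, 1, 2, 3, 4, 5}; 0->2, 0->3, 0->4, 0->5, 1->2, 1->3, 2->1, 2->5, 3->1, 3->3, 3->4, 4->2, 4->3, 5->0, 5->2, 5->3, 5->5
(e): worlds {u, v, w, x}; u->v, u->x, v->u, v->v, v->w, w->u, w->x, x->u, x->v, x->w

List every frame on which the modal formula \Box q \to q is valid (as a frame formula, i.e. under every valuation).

none

The schema corresponds to reflexivity: \forall x Rxx.
(a): fails — world w0 does not see itself.
(b): fails — world w0 does not see itself.
(c): fails — world a does not see itself.
(d): fails — world 0 does not see itself.
(e): fails — world u does not see itself.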